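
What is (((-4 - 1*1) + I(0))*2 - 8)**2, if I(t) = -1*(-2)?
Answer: 196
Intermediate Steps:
I(t) = 2
(((-4 - 1*1) + I(0))*2 - 8)**2 = (((-4 - 1*1) + 2)*2 - 8)**2 = (((-4 - 1) + 2)*2 - 8)**2 = ((-5 + 2)*2 - 8)**2 = (-3*2 - 8)**2 = (-6 - 8)**2 = (-14)**2 = 196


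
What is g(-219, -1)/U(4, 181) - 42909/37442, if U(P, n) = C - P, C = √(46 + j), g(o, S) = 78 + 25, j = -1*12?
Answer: 7326871/336978 + 103*√34/18 ≈ 55.109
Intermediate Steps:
j = -12
g(o, S) = 103
C = √34 (C = √(46 - 12) = √34 ≈ 5.8309)
U(P, n) = √34 - P
g(-219, -1)/U(4, 181) - 42909/37442 = 103/(√34 - 1*4) - 42909/37442 = 103/(√34 - 4) - 42909*1/37442 = 103/(-4 + √34) - 42909/37442 = -42909/37442 + 103/(-4 + √34)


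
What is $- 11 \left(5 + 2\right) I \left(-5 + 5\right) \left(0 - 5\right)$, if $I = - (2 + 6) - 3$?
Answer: $0$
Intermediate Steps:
$I = -11$ ($I = \left(-1\right) 8 - 3 = -8 - 3 = -11$)
$- 11 \left(5 + 2\right) I \left(-5 + 5\right) \left(0 - 5\right) = - 11 \left(5 + 2\right) \left(-11\right) \left(-5 + 5\right) \left(0 - 5\right) = - 11 \cdot 7 \left(-11\right) 0 \left(-5\right) = \left(-11\right) \left(-77\right) 0 = 847 \cdot 0 = 0$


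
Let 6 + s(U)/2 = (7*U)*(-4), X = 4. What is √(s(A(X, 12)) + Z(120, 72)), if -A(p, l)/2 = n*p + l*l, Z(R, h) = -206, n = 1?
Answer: √16358 ≈ 127.90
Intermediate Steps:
A(p, l) = -2*p - 2*l² (A(p, l) = -2*(1*p + l*l) = -2*(p + l²) = -2*p - 2*l²)
s(U) = -12 - 56*U (s(U) = -12 + 2*((7*U)*(-4)) = -12 + 2*(-28*U) = -12 - 56*U)
√(s(A(X, 12)) + Z(120, 72)) = √((-12 - 56*(-2*4 - 2*12²)) - 206) = √((-12 - 56*(-8 - 2*144)) - 206) = √((-12 - 56*(-8 - 288)) - 206) = √((-12 - 56*(-296)) - 206) = √((-12 + 16576) - 206) = √(16564 - 206) = √16358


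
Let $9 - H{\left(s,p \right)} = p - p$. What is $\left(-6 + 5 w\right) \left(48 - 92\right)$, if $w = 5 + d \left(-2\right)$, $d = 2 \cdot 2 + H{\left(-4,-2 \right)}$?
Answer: $4884$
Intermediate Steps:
$H{\left(s,p \right)} = 9$ ($H{\left(s,p \right)} = 9 - \left(p - p\right) = 9 - 0 = 9 + 0 = 9$)
$d = 13$ ($d = 2 \cdot 2 + 9 = 4 + 9 = 13$)
$w = -21$ ($w = 5 + 13 \left(-2\right) = 5 - 26 = -21$)
$\left(-6 + 5 w\right) \left(48 - 92\right) = \left(-6 + 5 \left(-21\right)\right) \left(48 - 92\right) = \left(-6 - 105\right) \left(-44\right) = \left(-111\right) \left(-44\right) = 4884$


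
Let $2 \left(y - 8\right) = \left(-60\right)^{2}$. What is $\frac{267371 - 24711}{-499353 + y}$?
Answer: $- \frac{48532}{99509} \approx -0.48771$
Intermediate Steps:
$y = 1808$ ($y = 8 + \frac{\left(-60\right)^{2}}{2} = 8 + \frac{1}{2} \cdot 3600 = 8 + 1800 = 1808$)
$\frac{267371 - 24711}{-499353 + y} = \frac{267371 - 24711}{-499353 + 1808} = \frac{242660}{-497545} = 242660 \left(- \frac{1}{497545}\right) = - \frac{48532}{99509}$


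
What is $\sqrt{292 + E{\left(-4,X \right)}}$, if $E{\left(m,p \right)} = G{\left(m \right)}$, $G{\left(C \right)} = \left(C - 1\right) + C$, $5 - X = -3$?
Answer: $\sqrt{283} \approx 16.823$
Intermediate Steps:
$X = 8$ ($X = 5 - -3 = 5 + 3 = 8$)
$G{\left(C \right)} = -1 + 2 C$ ($G{\left(C \right)} = \left(-1 + C\right) + C = -1 + 2 C$)
$E{\left(m,p \right)} = -1 + 2 m$
$\sqrt{292 + E{\left(-4,X \right)}} = \sqrt{292 + \left(-1 + 2 \left(-4\right)\right)} = \sqrt{292 - 9} = \sqrt{283}$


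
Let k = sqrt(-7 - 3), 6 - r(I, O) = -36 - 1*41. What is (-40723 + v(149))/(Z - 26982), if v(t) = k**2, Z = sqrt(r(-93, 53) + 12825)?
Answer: 549528903/364007708 + 40733*sqrt(3227)/364007708 ≈ 1.5160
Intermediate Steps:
r(I, O) = 83 (r(I, O) = 6 - (-36 - 1*41) = 6 - (-36 - 41) = 6 - 1*(-77) = 6 + 77 = 83)
Z = 2*sqrt(3227) (Z = sqrt(83 + 12825) = sqrt(12908) = 2*sqrt(3227) ≈ 113.61)
k = I*sqrt(10) (k = sqrt(-10) = I*sqrt(10) ≈ 3.1623*I)
v(t) = -10 (v(t) = (I*sqrt(10))**2 = -10)
(-40723 + v(149))/(Z - 26982) = (-40723 - 10)/(2*sqrt(3227) - 26982) = -40733/(-26982 + 2*sqrt(3227))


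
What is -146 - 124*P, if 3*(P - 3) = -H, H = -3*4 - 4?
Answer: -3538/3 ≈ -1179.3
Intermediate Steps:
H = -16 (H = -12 - 4 = -16)
P = 25/3 (P = 3 + (-1*(-16))/3 = 3 + (⅓)*16 = 3 + 16/3 = 25/3 ≈ 8.3333)
-146 - 124*P = -146 - 124*25/3 = -146 - 3100/3 = -3538/3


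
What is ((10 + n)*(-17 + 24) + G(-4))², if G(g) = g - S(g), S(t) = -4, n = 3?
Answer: 8281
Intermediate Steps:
G(g) = 4 + g (G(g) = g - 1*(-4) = g + 4 = 4 + g)
((10 + n)*(-17 + 24) + G(-4))² = ((10 + 3)*(-17 + 24) + (4 - 4))² = (13*7 + 0)² = (91 + 0)² = 91² = 8281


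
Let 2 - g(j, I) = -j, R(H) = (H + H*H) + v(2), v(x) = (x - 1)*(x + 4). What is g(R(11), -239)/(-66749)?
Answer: -140/66749 ≈ -0.0020974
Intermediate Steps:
v(x) = (-1 + x)*(4 + x)
R(H) = 6 + H + H**2 (R(H) = (H + H*H) + (-4 + 2**2 + 3*2) = (H + H**2) + (-4 + 4 + 6) = (H + H**2) + 6 = 6 + H + H**2)
g(j, I) = 2 + j (g(j, I) = 2 - (-1)*j = 2 + j)
g(R(11), -239)/(-66749) = (2 + (6 + 11 + 11**2))/(-66749) = (2 + (6 + 11 + 121))*(-1/66749) = (2 + 138)*(-1/66749) = 140*(-1/66749) = -140/66749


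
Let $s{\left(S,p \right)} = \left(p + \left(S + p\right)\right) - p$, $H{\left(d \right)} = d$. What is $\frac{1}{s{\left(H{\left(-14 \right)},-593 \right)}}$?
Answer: $- \frac{1}{607} \approx -0.0016474$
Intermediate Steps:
$s{\left(S,p \right)} = S + p$ ($s{\left(S,p \right)} = \left(S + 2 p\right) - p = S + p$)
$\frac{1}{s{\left(H{\left(-14 \right)},-593 \right)}} = \frac{1}{-14 - 593} = \frac{1}{-607} = - \frac{1}{607}$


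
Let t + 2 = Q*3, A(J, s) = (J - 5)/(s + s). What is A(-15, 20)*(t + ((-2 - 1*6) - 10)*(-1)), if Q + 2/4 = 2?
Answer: -41/4 ≈ -10.250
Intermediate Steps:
Q = 3/2 (Q = -1/2 + 2 = 3/2 ≈ 1.5000)
A(J, s) = (-5 + J)/(2*s) (A(J, s) = (-5 + J)/((2*s)) = (-5 + J)*(1/(2*s)) = (-5 + J)/(2*s))
t = 5/2 (t = -2 + (3/2)*3 = -2 + 9/2 = 5/2 ≈ 2.5000)
A(-15, 20)*(t + ((-2 - 1*6) - 10)*(-1)) = ((1/2)*(-5 - 15)/20)*(5/2 + ((-2 - 1*6) - 10)*(-1)) = ((1/2)*(1/20)*(-20))*(5/2 + ((-2 - 6) - 10)*(-1)) = -(5/2 + (-8 - 10)*(-1))/2 = -(5/2 - 18*(-1))/2 = -(5/2 + 18)/2 = -1/2*41/2 = -41/4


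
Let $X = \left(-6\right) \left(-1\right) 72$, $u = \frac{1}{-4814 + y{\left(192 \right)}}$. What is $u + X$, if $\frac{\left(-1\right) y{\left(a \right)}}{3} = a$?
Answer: $\frac{2328479}{5390} \approx 432.0$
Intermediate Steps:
$y{\left(a \right)} = - 3 a$
$u = - \frac{1}{5390}$ ($u = \frac{1}{-4814 - 576} = \frac{1}{-5390} = - \frac{1}{5390} \approx -0.00018553$)
$X = 432$ ($X = 6 \cdot 72 = 432$)
$u + X = - \frac{1}{5390} + 432 = \frac{2328479}{5390}$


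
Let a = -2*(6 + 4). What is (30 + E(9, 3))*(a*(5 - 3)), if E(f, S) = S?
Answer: -1320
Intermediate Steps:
a = -20 (a = -2*10 = -20)
(30 + E(9, 3))*(a*(5 - 3)) = (30 + 3)*(-20*(5 - 3)) = 33*(-20*2) = 33*(-40) = -1320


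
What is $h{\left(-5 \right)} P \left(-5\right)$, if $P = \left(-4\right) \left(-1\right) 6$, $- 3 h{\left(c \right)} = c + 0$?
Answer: $-200$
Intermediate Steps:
$h{\left(c \right)} = - \frac{c}{3}$ ($h{\left(c \right)} = - \frac{c + 0}{3} = - \frac{c}{3}$)
$P = 24$ ($P = 4 \cdot 6 = 24$)
$h{\left(-5 \right)} P \left(-5\right) = \left(- \frac{1}{3}\right) \left(-5\right) 24 \left(-5\right) = \frac{5}{3} \cdot 24 \left(-5\right) = 40 \left(-5\right) = -200$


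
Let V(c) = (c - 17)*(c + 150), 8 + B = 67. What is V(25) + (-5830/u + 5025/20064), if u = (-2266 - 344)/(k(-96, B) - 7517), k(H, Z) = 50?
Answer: -8890125731/581856 ≈ -15279.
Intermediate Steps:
B = 59 (B = -8 + 67 = 59)
u = 870/2489 (u = (-2266 - 344)/(50 - 7517) = -2610/(-7467) = -2610*(-1/7467) = 870/2489 ≈ 0.34954)
V(c) = (-17 + c)*(150 + c)
V(25) + (-5830/u + 5025/20064) = (-2550 + 25² + 133*25) + (-5830/870/2489 + 5025/20064) = (-2550 + 625 + 3325) + (-5830*2489/870 + 5025*(1/20064)) = 1400 + (-1451087/87 + 1675/6688) = 1400 - 9704724131/581856 = -8890125731/581856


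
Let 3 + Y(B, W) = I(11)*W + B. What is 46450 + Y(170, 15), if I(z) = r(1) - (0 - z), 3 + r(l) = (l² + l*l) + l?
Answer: 46782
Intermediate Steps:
r(l) = -3 + l + 2*l² (r(l) = -3 + ((l² + l*l) + l) = -3 + ((l² + l²) + l) = -3 + (2*l² + l) = -3 + (l + 2*l²) = -3 + l + 2*l²)
I(z) = z (I(z) = (-3 + 1 + 2*1²) - (0 - z) = (-3 + 1 + 2*1) - (-1)*z = (-3 + 1 + 2) + z = 0 + z = z)
Y(B, W) = -3 + B + 11*W (Y(B, W) = -3 + (11*W + B) = -3 + (B + 11*W) = -3 + B + 11*W)
46450 + Y(170, 15) = 46450 + (-3 + 170 + 11*15) = 46450 + (-3 + 170 + 165) = 46450 + 332 = 46782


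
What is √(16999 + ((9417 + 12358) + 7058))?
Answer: 2*√11458 ≈ 214.08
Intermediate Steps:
√(16999 + ((9417 + 12358) + 7058)) = √(16999 + (21775 + 7058)) = √(16999 + 28833) = √45832 = 2*√11458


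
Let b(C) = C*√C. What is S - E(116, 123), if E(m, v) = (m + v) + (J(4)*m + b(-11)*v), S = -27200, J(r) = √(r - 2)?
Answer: -27439 - 116*√2 + 1353*I*√11 ≈ -27603.0 + 4487.4*I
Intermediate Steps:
b(C) = C^(3/2)
J(r) = √(-2 + r)
E(m, v) = m + v + m*√2 - 11*I*v*√11 (E(m, v) = (m + v) + (√(-2 + 4)*m + (-11)^(3/2)*v) = (m + v) + (√2*m + (-11*I*√11)*v) = (m + v) + (m*√2 - 11*I*v*√11) = m + v + m*√2 - 11*I*v*√11)
S - E(116, 123) = -27200 - (116 + 123 + 116*√2 - 11*I*123*√11) = -27200 - (116 + 123 + 116*√2 - 1353*I*√11) = -27200 - (239 + 116*√2 - 1353*I*√11) = -27200 + (-239 - 116*√2 + 1353*I*√11) = -27439 - 116*√2 + 1353*I*√11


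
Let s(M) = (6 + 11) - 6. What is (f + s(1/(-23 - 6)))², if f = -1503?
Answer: 2226064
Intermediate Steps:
s(M) = 11 (s(M) = 17 - 6 = 11)
(f + s(1/(-23 - 6)))² = (-1503 + 11)² = (-1492)² = 2226064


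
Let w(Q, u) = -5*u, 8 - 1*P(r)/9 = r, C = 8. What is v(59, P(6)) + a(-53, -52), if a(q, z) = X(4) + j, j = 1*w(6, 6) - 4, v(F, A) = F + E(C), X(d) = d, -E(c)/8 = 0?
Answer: 29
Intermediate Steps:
E(c) = 0 (E(c) = -8*0 = 0)
P(r) = 72 - 9*r
v(F, A) = F (v(F, A) = F + 0 = F)
j = -34 (j = 1*(-5*6) - 4 = 1*(-30) - 4 = -30 - 4 = -34)
a(q, z) = -30 (a(q, z) = 4 - 34 = -30)
v(59, P(6)) + a(-53, -52) = 59 - 30 = 29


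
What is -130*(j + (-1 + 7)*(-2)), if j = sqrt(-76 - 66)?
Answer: 1560 - 130*I*sqrt(142) ≈ 1560.0 - 1549.1*I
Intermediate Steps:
j = I*sqrt(142) (j = sqrt(-142) = I*sqrt(142) ≈ 11.916*I)
-130*(j + (-1 + 7)*(-2)) = -130*(I*sqrt(142) + (-1 + 7)*(-2)) = -130*(I*sqrt(142) + 6*(-2)) = -130*(I*sqrt(142) - 12) = -130*(-12 + I*sqrt(142)) = 1560 - 130*I*sqrt(142)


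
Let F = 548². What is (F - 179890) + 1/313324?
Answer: 37728596137/313324 ≈ 1.2041e+5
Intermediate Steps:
F = 300304
(F - 179890) + 1/313324 = (300304 - 179890) + 1/313324 = 120414 + 1/313324 = 37728596137/313324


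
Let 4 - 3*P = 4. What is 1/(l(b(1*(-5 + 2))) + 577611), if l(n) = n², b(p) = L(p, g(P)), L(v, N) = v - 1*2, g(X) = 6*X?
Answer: 1/577636 ≈ 1.7312e-6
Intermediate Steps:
P = 0 (P = 4/3 - ⅓*4 = 4/3 - 4/3 = 0)
L(v, N) = -2 + v (L(v, N) = v - 2 = -2 + v)
b(p) = -2 + p
1/(l(b(1*(-5 + 2))) + 577611) = 1/((-2 + 1*(-5 + 2))² + 577611) = 1/((-2 + 1*(-3))² + 577611) = 1/((-2 - 3)² + 577611) = 1/((-5)² + 577611) = 1/(25 + 577611) = 1/577636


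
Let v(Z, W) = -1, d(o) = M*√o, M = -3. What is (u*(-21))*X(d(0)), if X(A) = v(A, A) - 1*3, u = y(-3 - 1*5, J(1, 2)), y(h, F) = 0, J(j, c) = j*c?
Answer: 0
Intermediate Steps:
d(o) = -3*√o
J(j, c) = c*j
u = 0
X(A) = -4 (X(A) = -1 - 1*3 = -1 - 3 = -4)
(u*(-21))*X(d(0)) = (0*(-21))*(-4) = 0*(-4) = 0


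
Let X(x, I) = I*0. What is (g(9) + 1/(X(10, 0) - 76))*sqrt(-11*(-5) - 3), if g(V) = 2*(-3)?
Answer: -457*sqrt(13)/38 ≈ -43.362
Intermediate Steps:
g(V) = -6
X(x, I) = 0
(g(9) + 1/(X(10, 0) - 76))*sqrt(-11*(-5) - 3) = (-6 + 1/(0 - 76))*sqrt(-11*(-5) - 3) = (-6 + 1/(-76))*sqrt(55 - 3) = (-6 - 1/76)*sqrt(52) = -457*sqrt(13)/38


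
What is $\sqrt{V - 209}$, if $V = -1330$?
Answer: $9 i \sqrt{19} \approx 39.23 i$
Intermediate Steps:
$\sqrt{V - 209} = \sqrt{-1330 - 209} = \sqrt{-1539} = 9 i \sqrt{19}$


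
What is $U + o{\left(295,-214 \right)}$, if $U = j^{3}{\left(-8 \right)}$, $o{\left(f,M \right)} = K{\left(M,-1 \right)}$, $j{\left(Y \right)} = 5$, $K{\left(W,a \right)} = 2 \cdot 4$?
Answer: $133$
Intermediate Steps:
$K{\left(W,a \right)} = 8$
$o{\left(f,M \right)} = 8$
$U = 125$ ($U = 5^{3} = 125$)
$U + o{\left(295,-214 \right)} = 125 + 8 = 133$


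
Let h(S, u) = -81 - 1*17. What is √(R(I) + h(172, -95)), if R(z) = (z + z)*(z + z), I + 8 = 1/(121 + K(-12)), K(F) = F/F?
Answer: √585967/61 ≈ 12.549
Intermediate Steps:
K(F) = 1
h(S, u) = -98 (h(S, u) = -81 - 17 = -98)
I = -975/122 (I = -8 + 1/(121 + 1) = -8 + 1/122 = -975/122 ≈ -7.9918)
R(z) = 4*z² (R(z) = (2*z)*(2*z) = 4*z²)
√(R(I) + h(172, -95)) = √(4*(-975/122)² - 98) = √(4*(950625/14884) - 98) = √(950625/3721 - 98) = √(585967/3721) = √585967/61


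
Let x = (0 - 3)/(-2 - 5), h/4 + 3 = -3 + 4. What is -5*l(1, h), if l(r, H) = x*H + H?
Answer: 400/7 ≈ 57.143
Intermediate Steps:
h = -8 (h = -12 + 4*(-3 + 4) = -12 + 4*1 = -12 + 4 = -8)
x = 3/7 (x = -3/(-7) = -3*(-1/7) = 3/7 ≈ 0.42857)
l(r, H) = 10*H/7 (l(r, H) = 3*H/7 + H = 10*H/7)
-5*l(1, h) = -50*(-8)/7 = -5*(-80/7) = 400/7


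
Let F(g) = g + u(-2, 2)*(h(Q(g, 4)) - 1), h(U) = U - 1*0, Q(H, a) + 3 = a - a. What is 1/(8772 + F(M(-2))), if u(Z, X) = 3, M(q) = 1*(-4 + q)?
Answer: 1/8754 ≈ 0.00011423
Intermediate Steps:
M(q) = -4 + q
Q(H, a) = -3 (Q(H, a) = -3 + (a - a) = -3 + 0 = -3)
h(U) = U (h(U) = U + 0 = U)
F(g) = -12 + g (F(g) = g + 3*(-3 - 1) = g + 3*(-4) = g - 12 = -12 + g)
1/(8772 + F(M(-2))) = 1/(8772 + (-12 + (-4 - 2))) = 1/(8772 + (-12 - 6)) = 1/(8772 - 18) = 1/8754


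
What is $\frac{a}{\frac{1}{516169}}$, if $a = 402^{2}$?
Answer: $83414975076$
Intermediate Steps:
$a = 161604$
$\frac{a}{\frac{1}{516169}} = \frac{161604}{\frac{1}{516169}} = 161604 \frac{1}{\frac{1}{516169}} = 161604 \cdot 516169 = 83414975076$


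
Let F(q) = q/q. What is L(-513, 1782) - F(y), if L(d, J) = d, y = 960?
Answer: -514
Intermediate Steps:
F(q) = 1
L(-513, 1782) - F(y) = -513 - 1*1 = -513 - 1 = -514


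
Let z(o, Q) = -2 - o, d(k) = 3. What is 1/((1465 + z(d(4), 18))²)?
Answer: 1/2131600 ≈ 4.6913e-7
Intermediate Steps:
1/((1465 + z(d(4), 18))²) = 1/((1465 + (-2 - 1*3))²) = 1/((1465 + (-2 - 3))²) = 1/((1465 - 5)²) = 1/(1460²) = 1/2131600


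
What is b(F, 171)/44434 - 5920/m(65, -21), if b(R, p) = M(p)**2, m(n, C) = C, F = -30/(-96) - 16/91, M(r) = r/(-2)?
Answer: 1052811181/3732456 ≈ 282.07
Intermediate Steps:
M(r) = -r/2 (M(r) = r*(-1/2) = -r/2)
F = 199/1456 (F = -30*(-1/96) - 16*1/91 = 5/16 - 16/91 = 199/1456 ≈ 0.13668)
b(R, p) = p**2/4 (b(R, p) = (-p/2)**2 = p**2/4)
b(F, 171)/44434 - 5920/m(65, -21) = ((1/4)*171**2)/44434 - 5920/(-21) = ((1/4)*29241)*(1/44434) - 5920*(-1/21) = (29241/4)*(1/44434) + 5920/21 = 29241/177736 + 5920/21 = 1052811181/3732456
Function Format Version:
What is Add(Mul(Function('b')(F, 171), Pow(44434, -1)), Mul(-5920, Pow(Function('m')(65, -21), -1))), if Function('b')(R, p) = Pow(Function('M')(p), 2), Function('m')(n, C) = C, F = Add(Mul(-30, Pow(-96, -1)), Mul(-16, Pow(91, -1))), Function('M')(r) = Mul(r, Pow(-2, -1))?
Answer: Rational(1052811181, 3732456) ≈ 282.07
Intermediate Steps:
Function('M')(r) = Mul(Rational(-1, 2), r) (Function('M')(r) = Mul(r, Rational(-1, 2)) = Mul(Rational(-1, 2), r))
F = Rational(199, 1456) (F = Add(Mul(-30, Rational(-1, 96)), Mul(-16, Rational(1, 91))) = Add(Rational(5, 16), Rational(-16, 91)) = Rational(199, 1456) ≈ 0.13668)
Function('b')(R, p) = Mul(Rational(1, 4), Pow(p, 2)) (Function('b')(R, p) = Pow(Mul(Rational(-1, 2), p), 2) = Mul(Rational(1, 4), Pow(p, 2)))
Add(Mul(Function('b')(F, 171), Pow(44434, -1)), Mul(-5920, Pow(Function('m')(65, -21), -1))) = Add(Mul(Mul(Rational(1, 4), Pow(171, 2)), Pow(44434, -1)), Mul(-5920, Pow(-21, -1))) = Add(Mul(Mul(Rational(1, 4), 29241), Rational(1, 44434)), Mul(-5920, Rational(-1, 21))) = Add(Mul(Rational(29241, 4), Rational(1, 44434)), Rational(5920, 21)) = Add(Rational(29241, 177736), Rational(5920, 21)) = Rational(1052811181, 3732456)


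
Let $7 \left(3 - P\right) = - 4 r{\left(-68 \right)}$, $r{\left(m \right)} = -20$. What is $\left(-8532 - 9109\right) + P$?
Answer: $- \frac{123546}{7} \approx -17649.0$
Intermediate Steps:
$P = - \frac{59}{7}$ ($P = 3 - \frac{\left(-4\right) \left(-20\right)}{7} = 3 - \frac{80}{7} = - \frac{59}{7} \approx -8.4286$)
$\left(-8532 - 9109\right) + P = \left(-8532 - 9109\right) - \frac{59}{7} = -17641 - \frac{59}{7} = - \frac{123546}{7}$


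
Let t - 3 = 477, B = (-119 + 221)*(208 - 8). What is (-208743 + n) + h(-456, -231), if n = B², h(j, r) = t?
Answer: 415951737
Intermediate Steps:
B = 20400 (B = 102*200 = 20400)
t = 480 (t = 3 + 477 = 480)
h(j, r) = 480
n = 416160000 (n = 20400² = 416160000)
(-208743 + n) + h(-456, -231) = (-208743 + 416160000) + 480 = 415951257 + 480 = 415951737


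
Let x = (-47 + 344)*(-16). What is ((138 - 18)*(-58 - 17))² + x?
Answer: 80995248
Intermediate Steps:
x = -4752 (x = 297*(-16) = -4752)
((138 - 18)*(-58 - 17))² + x = ((138 - 18)*(-58 - 17))² - 4752 = (120*(-75))² - 4752 = (-9000)² - 4752 = 81000000 - 4752 = 80995248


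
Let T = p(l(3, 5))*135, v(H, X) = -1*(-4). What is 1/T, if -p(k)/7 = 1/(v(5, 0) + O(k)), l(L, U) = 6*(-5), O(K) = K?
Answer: 26/945 ≈ 0.027513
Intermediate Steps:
v(H, X) = 4
l(L, U) = -30
p(k) = -7/(4 + k)
T = 945/26 (T = -7/(4 - 30)*135 = -7/(-26)*135 = -7*(-1/26)*135 = (7/26)*135 = 945/26 ≈ 36.346)
1/T = 1/(945/26) = 26/945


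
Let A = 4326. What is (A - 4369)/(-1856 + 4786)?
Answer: -43/2930 ≈ -0.014676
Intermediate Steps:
(A - 4369)/(-1856 + 4786) = (4326 - 4369)/(-1856 + 4786) = -43/2930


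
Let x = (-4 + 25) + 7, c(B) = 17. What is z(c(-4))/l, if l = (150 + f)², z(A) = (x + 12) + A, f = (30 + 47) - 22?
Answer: 57/42025 ≈ 0.0013563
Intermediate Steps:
f = 55 (f = 77 - 22 = 55)
x = 28 (x = 21 + 7 = 28)
z(A) = 40 + A (z(A) = (28 + 12) + A = 40 + A)
l = 42025 (l = (150 + 55)² = 205² = 42025)
z(c(-4))/l = (40 + 17)/42025 = 57*(1/42025) = 57/42025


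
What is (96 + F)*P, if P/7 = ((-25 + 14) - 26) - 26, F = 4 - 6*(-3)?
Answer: -52038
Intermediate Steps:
F = 22 (F = 4 + 18 = 22)
P = -441 (P = 7*(((-25 + 14) - 26) - 26) = 7*((-11 - 26) - 26) = 7*(-37 - 26) = 7*(-63) = -441)
(96 + F)*P = (96 + 22)*(-441) = 118*(-441) = -52038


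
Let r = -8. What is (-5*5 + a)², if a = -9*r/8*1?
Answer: 256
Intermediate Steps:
a = 9 (a = -9/(8/(-8))*1 = -9/(8*(-⅛))*1 = -9/(-1)*1 = -9*(-1)*1 = 9*1 = 9)
(-5*5 + a)² = (-5*5 + 9)² = (-1*25 + 9)² = (-25 + 9)² = (-16)² = 256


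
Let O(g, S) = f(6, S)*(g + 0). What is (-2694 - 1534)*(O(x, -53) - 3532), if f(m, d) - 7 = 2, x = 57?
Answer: 12764332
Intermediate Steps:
f(m, d) = 9 (f(m, d) = 7 + 2 = 9)
O(g, S) = 9*g (O(g, S) = 9*(g + 0) = 9*g)
(-2694 - 1534)*(O(x, -53) - 3532) = (-2694 - 1534)*(9*57 - 3532) = -4228*(513 - 3532) = -4228*(-3019) = 12764332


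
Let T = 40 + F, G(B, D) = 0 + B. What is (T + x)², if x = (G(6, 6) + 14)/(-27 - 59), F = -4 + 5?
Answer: 3073009/1849 ≈ 1662.0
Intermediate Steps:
G(B, D) = B
F = 1
T = 41 (T = 40 + 1 = 41)
x = -10/43 (x = (6 + 14)/(-27 - 59) = 20/(-86) = 20*(-1/86) = -10/43 ≈ -0.23256)
(T + x)² = (41 - 10/43)² = (1753/43)² = 3073009/1849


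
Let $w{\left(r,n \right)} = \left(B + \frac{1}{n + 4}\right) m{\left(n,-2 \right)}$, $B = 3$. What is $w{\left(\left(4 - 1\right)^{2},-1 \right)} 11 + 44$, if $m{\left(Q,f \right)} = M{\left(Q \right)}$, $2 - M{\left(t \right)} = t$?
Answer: $154$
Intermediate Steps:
$M{\left(t \right)} = 2 - t$
$m{\left(Q,f \right)} = 2 - Q$
$w{\left(r,n \right)} = \left(2 - n\right) \left(3 + \frac{1}{4 + n}\right)$ ($w{\left(r,n \right)} = \left(3 + \frac{1}{n + 4}\right) \left(2 - n\right) = \left(3 + \frac{1}{4 + n}\right) \left(2 - n\right) = \left(2 - n\right) \left(3 + \frac{1}{4 + n}\right)$)
$w{\left(\left(4 - 1\right)^{2},-1 \right)} 11 + 44 = - \frac{\left(-2 - 1\right) \left(13 + 3 \left(-1\right)\right)}{4 - 1} \cdot 11 + 44 = \left(-1\right) \frac{1}{3} \left(-3\right) \left(13 - 3\right) 11 + 44 = \left(-1\right) \frac{1}{3} \left(-3\right) 10 \cdot 11 + 44 = 10 \cdot 11 + 44 = 110 + 44 = 154$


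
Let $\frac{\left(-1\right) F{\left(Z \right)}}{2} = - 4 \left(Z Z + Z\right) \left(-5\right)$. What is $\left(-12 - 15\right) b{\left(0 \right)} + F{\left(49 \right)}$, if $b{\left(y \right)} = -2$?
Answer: $-97946$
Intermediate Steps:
$F{\left(Z \right)} = - 40 Z - 40 Z^{2}$ ($F{\left(Z \right)} = - 2 - 4 \left(Z Z + Z\right) \left(-5\right) = - 2 - 4 \left(Z^{2} + Z\right) \left(-5\right) = - 2 - 4 \left(Z + Z^{2}\right) \left(-5\right) = - 2 \left(- 4 Z - 4 Z^{2}\right) \left(-5\right) = - 2 \left(20 Z + 20 Z^{2}\right) = - 40 Z - 40 Z^{2}$)
$\left(-12 - 15\right) b{\left(0 \right)} + F{\left(49 \right)} = \left(-12 - 15\right) \left(-2\right) - 1960 \left(1 + 49\right) = \left(-27\right) \left(-2\right) - 1960 \cdot 50 = 54 - 98000 = -97946$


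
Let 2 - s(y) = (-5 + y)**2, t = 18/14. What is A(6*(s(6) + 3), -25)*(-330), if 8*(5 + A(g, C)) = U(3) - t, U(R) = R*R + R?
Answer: 33825/28 ≈ 1208.0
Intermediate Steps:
t = 9/7 (t = 18*(1/14) = 9/7 ≈ 1.2857)
s(y) = 2 - (-5 + y)**2
U(R) = R + R**2 (U(R) = R**2 + R = R + R**2)
A(g, C) = -205/56 (A(g, C) = -5 + (3*(1 + 3) - 1*9/7)/8 = -5 + (3*4 - 9/7)/8 = -5 + (12 - 9/7)/8 = -5 + (1/8)*(75/7) = -5 + 75/56 = -205/56)
A(6*(s(6) + 3), -25)*(-330) = -205/56*(-330) = 33825/28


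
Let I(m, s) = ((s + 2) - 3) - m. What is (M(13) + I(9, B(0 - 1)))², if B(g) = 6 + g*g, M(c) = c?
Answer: 100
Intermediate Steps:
B(g) = 6 + g²
I(m, s) = -1 + s - m (I(m, s) = ((2 + s) - 3) - m = (-1 + s) - m = -1 + s - m)
(M(13) + I(9, B(0 - 1)))² = (13 + (-1 + (6 + (0 - 1)²) - 1*9))² = (13 + (-1 + (6 + (-1)²) - 9))² = (13 + (-1 + (6 + 1) - 9))² = (13 + (-1 + 7 - 9))² = (13 - 3)² = 10² = 100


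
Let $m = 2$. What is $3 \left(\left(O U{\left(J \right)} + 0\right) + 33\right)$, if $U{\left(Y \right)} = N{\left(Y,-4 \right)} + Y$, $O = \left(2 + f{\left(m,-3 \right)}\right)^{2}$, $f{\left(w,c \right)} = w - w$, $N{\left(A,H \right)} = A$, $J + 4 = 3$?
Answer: $75$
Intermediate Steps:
$J = -1$ ($J = -4 + 3 = -1$)
$f{\left(w,c \right)} = 0$
$O = 4$ ($O = \left(2 + 0\right)^{2} = 2^{2} = 4$)
$U{\left(Y \right)} = 2 Y$ ($U{\left(Y \right)} = Y + Y = 2 Y$)
$3 \left(\left(O U{\left(J \right)} + 0\right) + 33\right) = 3 \left(\left(4 \cdot 2 \left(-1\right) + 0\right) + 33\right) = 3 \left(\left(4 \left(-2\right) + 0\right) + 33\right) = 3 \left(\left(-8 + 0\right) + 33\right) = 3 \left(-8 + 33\right) = 3 \cdot 25 = 75$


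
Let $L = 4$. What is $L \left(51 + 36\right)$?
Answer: $348$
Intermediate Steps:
$L \left(51 + 36\right) = 4 \left(51 + 36\right) = 4 \cdot 87 = 348$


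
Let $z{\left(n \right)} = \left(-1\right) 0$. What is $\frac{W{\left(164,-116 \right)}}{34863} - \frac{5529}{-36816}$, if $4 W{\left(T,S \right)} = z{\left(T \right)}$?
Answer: $\frac{1843}{12272} \approx 0.15018$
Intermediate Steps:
$z{\left(n \right)} = 0$
$W{\left(T,S \right)} = 0$ ($W{\left(T,S \right)} = \frac{1}{4} \cdot 0 = 0$)
$\frac{W{\left(164,-116 \right)}}{34863} - \frac{5529}{-36816} = \frac{0}{34863} - \frac{5529}{-36816} = 0 \cdot \frac{1}{34863} - - \frac{1843}{12272} = 0 + \frac{1843}{12272} = \frac{1843}{12272}$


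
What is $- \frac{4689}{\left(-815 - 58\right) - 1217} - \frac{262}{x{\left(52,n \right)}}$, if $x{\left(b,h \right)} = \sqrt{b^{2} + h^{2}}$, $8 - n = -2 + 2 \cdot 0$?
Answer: $\frac{4689}{2090} - \frac{131 \sqrt{701}}{701} \approx -2.7043$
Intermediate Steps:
$n = 10$ ($n = 8 - \left(-2 + 2 \cdot 0\right) = 8 - \left(-2 + 0\right) = 8 - -2 = 8 + 2 = 10$)
$- \frac{4689}{\left(-815 - 58\right) - 1217} - \frac{262}{x{\left(52,n \right)}} = - \frac{4689}{\left(-815 - 58\right) - 1217} - \frac{262}{\sqrt{52^{2} + 10^{2}}} = - \frac{4689}{-873 - 1217} - \frac{262}{\sqrt{2704 + 100}} = - \frac{4689}{-2090} - \frac{262}{\sqrt{2804}} = \left(-4689\right) \left(- \frac{1}{2090}\right) - \frac{262}{2 \sqrt{701}} = \frac{4689}{2090} - 262 \frac{\sqrt{701}}{1402} = \frac{4689}{2090} - \frac{131 \sqrt{701}}{701}$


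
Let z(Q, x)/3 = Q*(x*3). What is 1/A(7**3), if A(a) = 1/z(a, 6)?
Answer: 18522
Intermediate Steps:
z(Q, x) = 9*Q*x (z(Q, x) = 3*(Q*(x*3)) = 3*(Q*(3*x)) = 3*(3*Q*x) = 9*Q*x)
A(a) = 1/(54*a) (A(a) = 1/(9*a*6) = 1/(54*a))
1/A(7**3) = 1/(1/(54*(7**3))) = 1/((1/54)/343) = 1/((1/54)*(1/343)) = 1/(1/18522) = 18522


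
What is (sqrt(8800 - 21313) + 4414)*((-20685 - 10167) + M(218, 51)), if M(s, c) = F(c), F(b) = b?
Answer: -135955614 - 30801*I*sqrt(12513) ≈ -1.3596e+8 - 3.4454e+6*I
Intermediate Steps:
M(s, c) = c
(sqrt(8800 - 21313) + 4414)*((-20685 - 10167) + M(218, 51)) = (sqrt(8800 - 21313) + 4414)*((-20685 - 10167) + 51) = (sqrt(-12513) + 4414)*(-30852 + 51) = (I*sqrt(12513) + 4414)*(-30801) = (4414 + I*sqrt(12513))*(-30801) = -135955614 - 30801*I*sqrt(12513)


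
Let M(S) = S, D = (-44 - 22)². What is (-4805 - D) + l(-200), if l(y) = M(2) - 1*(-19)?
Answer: -9140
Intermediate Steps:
D = 4356 (D = (-66)² = 4356)
l(y) = 21 (l(y) = 2 - 1*(-19) = 2 + 19 = 21)
(-4805 - D) + l(-200) = (-4805 - 1*4356) + 21 = (-4805 - 4356) + 21 = -9161 + 21 = -9140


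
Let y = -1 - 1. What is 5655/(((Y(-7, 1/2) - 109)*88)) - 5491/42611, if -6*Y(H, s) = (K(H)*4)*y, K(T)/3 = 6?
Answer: -56407577/63746056 ≈ -0.88488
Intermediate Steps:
K(T) = 18 (K(T) = 3*6 = 18)
y = -2
Y(H, s) = 24 (Y(H, s) = -18*4*(-2)/6 = -12*(-2) = -⅙*(-144) = 24)
5655/(((Y(-7, 1/2) - 109)*88)) - 5491/42611 = 5655/(((24 - 109)*88)) - 5491/42611 = 5655/((-85*88)) - 5491*1/42611 = 5655/(-7480) - 5491/42611 = 5655*(-1/7480) - 5491/42611 = -1131/1496 - 5491/42611 = -56407577/63746056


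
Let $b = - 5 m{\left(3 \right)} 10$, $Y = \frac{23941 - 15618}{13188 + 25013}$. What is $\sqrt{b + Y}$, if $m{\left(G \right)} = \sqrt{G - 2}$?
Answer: $\frac{3 i \sqrt{8071985903}}{38201} \approx 7.0556 i$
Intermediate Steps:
$m{\left(G \right)} = \sqrt{-2 + G}$
$Y = \frac{8323}{38201} \approx 0.21787$
$b = -50$ ($b = - 5 \sqrt{-2 + 3} \cdot 10 = - 5 \sqrt{1} \cdot 10 = \left(-5\right) 1 \cdot 10 = \left(-5\right) 10 = -50$)
$\sqrt{b + Y} = \sqrt{-50 + \frac{8323}{38201}} = \sqrt{- \frac{1901727}{38201}} = \frac{3 i \sqrt{8071985903}}{38201}$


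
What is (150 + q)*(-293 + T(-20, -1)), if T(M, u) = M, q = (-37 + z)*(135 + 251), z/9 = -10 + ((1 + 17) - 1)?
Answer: -3188218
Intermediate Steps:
z = 63 (z = 9*(-10 + ((1 + 17) - 1)) = 9*(-10 + (18 - 1)) = 9*(-10 + 17) = 9*7 = 63)
q = 10036 (q = (-37 + 63)*(135 + 251) = 26*386 = 10036)
(150 + q)*(-293 + T(-20, -1)) = (150 + 10036)*(-293 - 20) = 10186*(-313) = -3188218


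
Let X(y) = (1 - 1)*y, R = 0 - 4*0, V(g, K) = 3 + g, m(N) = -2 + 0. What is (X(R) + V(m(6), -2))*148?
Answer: 148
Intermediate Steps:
m(N) = -2
R = 0 (R = 0 + 0 = 0)
X(y) = 0 (X(y) = 0*y = 0)
(X(R) + V(m(6), -2))*148 = (0 + (3 - 2))*148 = (0 + 1)*148 = 1*148 = 148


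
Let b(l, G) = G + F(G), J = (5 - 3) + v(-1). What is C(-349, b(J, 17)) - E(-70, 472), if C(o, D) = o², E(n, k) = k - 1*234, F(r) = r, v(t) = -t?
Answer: 121563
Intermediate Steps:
J = 3 (J = (5 - 3) - 1*(-1) = 2 + 1 = 3)
b(l, G) = 2*G (b(l, G) = G + G = 2*G)
E(n, k) = -234 + k (E(n, k) = k - 234 = -234 + k)
C(-349, b(J, 17)) - E(-70, 472) = (-349)² - (-234 + 472) = 121801 - 1*238 = 121801 - 238 = 121563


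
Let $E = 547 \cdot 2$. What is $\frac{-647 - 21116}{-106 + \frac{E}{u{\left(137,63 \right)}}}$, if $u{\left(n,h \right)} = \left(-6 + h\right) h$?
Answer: $\frac{78150933}{379552} \approx 205.9$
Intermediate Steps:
$u{\left(n,h \right)} = h \left(-6 + h\right)$
$E = 1094$
$\frac{-647 - 21116}{-106 + \frac{E}{u{\left(137,63 \right)}}} = \frac{-647 - 21116}{-106 + \frac{1094}{63 \left(-6 + 63\right)}} = - \frac{21763}{-106 + \frac{1094}{63 \cdot 57}} = - \frac{21763}{-106 + \frac{1094}{3591}} = - \frac{21763}{- \frac{379552}{3591}} = \left(-21763\right) \left(- \frac{3591}{379552}\right) = \frac{78150933}{379552}$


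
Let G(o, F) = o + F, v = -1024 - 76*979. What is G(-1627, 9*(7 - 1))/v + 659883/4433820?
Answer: 2364502241/13934757290 ≈ 0.16968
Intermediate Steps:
v = -75428 (v = -1024 - 74404 = -75428)
G(o, F) = F + o
G(-1627, 9*(7 - 1))/v + 659883/4433820 = (9*(7 - 1) - 1627)/(-75428) + 659883/4433820 = (9*6 - 1627)*(-1/75428) + 659883*(1/4433820) = (54 - 1627)*(-1/75428) + 219961/1477940 = -1573*(-1/75428) + 219961/1477940 = 1573/75428 + 219961/1477940 = 2364502241/13934757290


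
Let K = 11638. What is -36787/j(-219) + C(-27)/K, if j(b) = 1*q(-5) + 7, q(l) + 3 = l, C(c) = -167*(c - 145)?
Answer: 214077915/5819 ≈ 36789.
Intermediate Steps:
C(c) = 24215 - 167*c (C(c) = -167*(-145 + c) = 24215 - 167*c)
q(l) = -3 + l
j(b) = -1 (j(b) = 1*(-3 - 5) + 7 = 1*(-8) + 7 = -8 + 7 = -1)
-36787/j(-219) + C(-27)/K = -36787/(-1) + (24215 - 167*(-27))/11638 = -36787*(-1) + (24215 + 4509)*(1/11638) = 36787 + 28724*(1/11638) = 36787 + 14362/5819 = 214077915/5819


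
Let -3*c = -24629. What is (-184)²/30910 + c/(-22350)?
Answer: 150876241/207251550 ≈ 0.72799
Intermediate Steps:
c = 24629/3 (c = -⅓*(-24629) = 24629/3 ≈ 8209.7)
(-184)²/30910 + c/(-22350) = (-184)²/30910 + (24629/3)/(-22350) = 33856*(1/30910) + (24629/3)*(-1/22350) = 16928/15455 - 24629/67050 = 150876241/207251550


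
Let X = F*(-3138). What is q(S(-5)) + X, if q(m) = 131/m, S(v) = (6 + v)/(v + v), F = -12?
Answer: 36346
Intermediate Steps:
S(v) = (6 + v)/(2*v) (S(v) = (6 + v)/((2*v)) = (6 + v)*(1/(2*v)) = (6 + v)/(2*v))
X = 37656 (X = -12*(-3138) = 37656)
q(S(-5)) + X = 131/(((½)*(6 - 5)/(-5))) + 37656 = 131/(((½)*(-⅕)*1)) + 37656 = 131/(-⅒) + 37656 = 131*(-10) + 37656 = -1310 + 37656 = 36346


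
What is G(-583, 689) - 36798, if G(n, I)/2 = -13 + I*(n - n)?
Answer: -36824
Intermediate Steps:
G(n, I) = -26 (G(n, I) = 2*(-13 + I*(n - n)) = 2*(-13 + I*0) = 2*(-13 + 0) = 2*(-13) = -26)
G(-583, 689) - 36798 = -26 - 36798 = -36824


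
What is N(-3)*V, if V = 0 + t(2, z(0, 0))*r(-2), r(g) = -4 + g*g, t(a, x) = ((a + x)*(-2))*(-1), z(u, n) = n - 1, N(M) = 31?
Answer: 0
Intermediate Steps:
z(u, n) = -1 + n
t(a, x) = 2*a + 2*x (t(a, x) = (-2*a - 2*x)*(-1) = 2*a + 2*x)
r(g) = -4 + g**2
V = 0 (V = 0 + (2*2 + 2*(-1 + 0))*(-4 + (-2)**2) = 0 + (4 + 2*(-1))*(-4 + 4) = 0 + (4 - 2)*0 = 0 + 2*0 = 0 + 0 = 0)
N(-3)*V = 31*0 = 0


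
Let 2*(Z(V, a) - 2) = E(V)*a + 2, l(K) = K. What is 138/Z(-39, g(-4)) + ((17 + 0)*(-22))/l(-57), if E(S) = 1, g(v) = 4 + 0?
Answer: 9736/285 ≈ 34.161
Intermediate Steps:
g(v) = 4
Z(V, a) = 3 + a/2 (Z(V, a) = 2 + (1*a + 2)/2 = 2 + (a + 2)/2 = 2 + (2 + a)/2 = 2 + (1 + a/2) = 3 + a/2)
138/Z(-39, g(-4)) + ((17 + 0)*(-22))/l(-57) = 138/(3 + (1/2)*4) + ((17 + 0)*(-22))/(-57) = 138/(3 + 2) + (17*(-22))*(-1/57) = 138/5 - 374*(-1/57) = 138*(1/5) + 374/57 = 138/5 + 374/57 = 9736/285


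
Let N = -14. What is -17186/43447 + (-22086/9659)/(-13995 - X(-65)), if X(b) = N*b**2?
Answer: -7496670334412/18949502243815 ≈ -0.39561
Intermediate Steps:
X(b) = -14*b**2
-17186/43447 + (-22086/9659)/(-13995 - X(-65)) = -17186/43447 + (-22086/9659)/(-13995 - (-14)*(-65)**2) = -17186*1/43447 + (-22086*1/9659)/(-13995 - (-14)*4225) = -17186/43447 - 22086/(9659*(-13995 - 1*(-59150))) = -17186/43447 - 22086/(9659*(-13995 + 59150)) = -17186/43447 - 22086/9659/45155 = -17186/43447 - 22086/9659*1/45155 = -17186/43447 - 22086/436152145 = -7496670334412/18949502243815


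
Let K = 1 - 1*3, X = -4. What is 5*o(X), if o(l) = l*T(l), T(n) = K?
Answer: 40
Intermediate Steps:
K = -2 (K = 1 - 3 = -2)
T(n) = -2
o(l) = -2*l (o(l) = l*(-2) = -2*l)
5*o(X) = 5*(-2*(-4)) = 5*8 = 40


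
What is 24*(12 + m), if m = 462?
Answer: 11376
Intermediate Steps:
24*(12 + m) = 24*(12 + 462) = 24*474 = 11376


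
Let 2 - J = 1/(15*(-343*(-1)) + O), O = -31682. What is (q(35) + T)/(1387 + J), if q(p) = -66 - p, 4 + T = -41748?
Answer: -1110653061/36859894 ≈ -30.132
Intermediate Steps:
T = -41752 (T = -4 - 41748 = -41752)
J = 53075/26537 (J = 2 - 1/(15*(-343*(-1)) - 31682) = 2 - 1/(15*343 - 31682) = 2 - 1/(5145 - 31682) = 2 - 1/(-26537) = 2 - 1*(-1/26537) = 2 + 1/26537 = 53075/26537 ≈ 2.0000)
(q(35) + T)/(1387 + J) = ((-66 - 1*35) - 41752)/(1387 + 53075/26537) = ((-66 - 35) - 41752)/(36859894/26537) = (-101 - 41752)*(26537/36859894) = -41853*26537/36859894 = -1110653061/36859894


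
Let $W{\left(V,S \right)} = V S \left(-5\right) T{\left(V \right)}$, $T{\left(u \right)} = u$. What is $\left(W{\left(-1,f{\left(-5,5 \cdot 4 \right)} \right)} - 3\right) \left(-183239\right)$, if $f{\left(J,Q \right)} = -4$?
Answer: $-3115063$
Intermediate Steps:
$W{\left(V,S \right)} = - 5 S V^{2}$ ($W{\left(V,S \right)} = V S \left(-5\right) V = S V \left(-5\right) V = - 5 S V V = - 5 S V^{2}$)
$\left(W{\left(-1,f{\left(-5,5 \cdot 4 \right)} \right)} - 3\right) \left(-183239\right) = \left(\left(-5\right) \left(-4\right) \left(-1\right)^{2} - 3\right) \left(-183239\right) = \left(\left(-5\right) \left(-4\right) 1 - 3\right) \left(-183239\right) = \left(20 - 3\right) \left(-183239\right) = 17 \left(-183239\right) = -3115063$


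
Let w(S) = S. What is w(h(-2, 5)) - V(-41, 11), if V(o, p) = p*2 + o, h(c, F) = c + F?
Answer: 22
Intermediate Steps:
h(c, F) = F + c
V(o, p) = o + 2*p (V(o, p) = 2*p + o = o + 2*p)
w(h(-2, 5)) - V(-41, 11) = (5 - 2) - (-41 + 2*11) = 3 - (-41 + 22) = 3 - 1*(-19) = 3 + 19 = 22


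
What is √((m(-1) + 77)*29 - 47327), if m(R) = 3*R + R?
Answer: I*√45210 ≈ 212.63*I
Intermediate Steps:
m(R) = 4*R
√((m(-1) + 77)*29 - 47327) = √((4*(-1) + 77)*29 - 47327) = √((-4 + 77)*29 - 47327) = √(73*29 - 47327) = √(2117 - 47327) = √(-45210) = I*√45210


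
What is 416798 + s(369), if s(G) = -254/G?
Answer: 153798208/369 ≈ 4.1680e+5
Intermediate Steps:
416798 + s(369) = 416798 - 254/369 = 153798208/369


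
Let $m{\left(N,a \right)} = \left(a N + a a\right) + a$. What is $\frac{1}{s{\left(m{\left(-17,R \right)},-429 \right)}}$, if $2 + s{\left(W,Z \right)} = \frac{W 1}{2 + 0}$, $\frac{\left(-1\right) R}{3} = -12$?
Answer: $\frac{1}{358} \approx 0.0027933$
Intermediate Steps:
$R = 36$ ($R = \left(-3\right) \left(-12\right) = 36$)
$m{\left(N,a \right)} = a + a^{2} + N a$ ($m{\left(N,a \right)} = \left(N a + a^{2}\right) + a = \left(a^{2} + N a\right) + a = a + a^{2} + N a$)
$s{\left(W,Z \right)} = -2 + \frac{W}{2}$ ($s{\left(W,Z \right)} = -2 + \frac{W 1}{2 + 0} = -2 + \frac{W}{2}$)
$\frac{1}{s{\left(m{\left(-17,R \right)},-429 \right)}} = \frac{1}{-2 + \frac{36 \left(1 - 17 + 36\right)}{2}} = \frac{1}{-2 + \frac{36 \cdot 20}{2}} = \frac{1}{-2 + \frac{1}{2} \cdot 720} = \frac{1}{-2 + 360} = \frac{1}{358}$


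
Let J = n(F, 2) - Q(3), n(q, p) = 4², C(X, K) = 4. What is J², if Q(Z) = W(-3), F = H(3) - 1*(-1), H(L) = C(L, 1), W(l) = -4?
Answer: 400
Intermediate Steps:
H(L) = 4
F = 5 (F = 4 - 1*(-1) = 4 + 1 = 5)
n(q, p) = 16
Q(Z) = -4
J = 20 (J = 16 - 1*(-4) = 16 + 4 = 20)
J² = 20² = 400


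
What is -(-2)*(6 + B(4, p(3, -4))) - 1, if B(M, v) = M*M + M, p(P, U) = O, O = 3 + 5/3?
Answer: 51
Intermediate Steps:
O = 14/3 (O = 3 + 5*(⅓) = 3 + 5/3 = 14/3 ≈ 4.6667)
p(P, U) = 14/3
B(M, v) = M + M² (B(M, v) = M² + M = M + M²)
-(-2)*(6 + B(4, p(3, -4))) - 1 = -(-2)*(6 + 4*(1 + 4)) - 1 = -(-2)*(6 + 4*5) - 1 = -(-2)*(6 + 20) - 1 = -(-2)*26 - 1 = -2*(-26) - 1 = 52 - 1 = 51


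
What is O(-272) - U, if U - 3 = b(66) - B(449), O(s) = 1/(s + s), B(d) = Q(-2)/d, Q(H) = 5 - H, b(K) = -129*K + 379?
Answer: 1986293151/244256 ≈ 8132.0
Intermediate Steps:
b(K) = 379 - 129*K
B(d) = 7/d (B(d) = (5 - 1*(-2))/d = (5 + 2)/d = 7/d)
O(s) = 1/(2*s)
U = -3651275/449 (U = 3 + ((379 - 129*66) - 7/449) = 3 + ((379 - 8514) - 7/449) = 3 + (-8135 - 1*7/449) = 3 + (-8135 - 7/449) = 3 - 3652622/449 = -3651275/449 ≈ -8132.0)
O(-272) - U = (½)/(-272) - 1*(-3651275/449) = (½)*(-1/272) + 3651275/449 = -1/544 + 3651275/449 = 1986293151/244256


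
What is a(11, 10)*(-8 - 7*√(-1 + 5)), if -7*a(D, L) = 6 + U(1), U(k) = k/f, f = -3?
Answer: 374/21 ≈ 17.810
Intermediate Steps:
U(k) = -k/3 (U(k) = k/(-3) = k*(-⅓) = -k/3)
a(D, L) = -17/21 (a(D, L) = -(6 - ⅓*1)/7 = -(6 - ⅓)/7 = -⅐*17/3 = -17/21)
a(11, 10)*(-8 - 7*√(-1 + 5)) = -17*(-8 - 7*√(-1 + 5))/21 = -17*(-8 - 7*√4)/21 = -17*(-8 - 7*2)/21 = -17*(-8 - 14)/21 = -17/21*(-22) = 374/21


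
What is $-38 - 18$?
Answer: $-56$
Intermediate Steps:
$-38 - 18 = -56$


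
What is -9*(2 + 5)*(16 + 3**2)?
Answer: -1575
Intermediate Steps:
-9*(2 + 5)*(16 + 3**2) = -63*(16 + 9) = -63*25 = -9*175 = -1575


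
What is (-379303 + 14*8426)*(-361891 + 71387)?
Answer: 75920024856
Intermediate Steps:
(-379303 + 14*8426)*(-361891 + 71387) = (-379303 + 117964)*(-290504) = -261339*(-290504) = 75920024856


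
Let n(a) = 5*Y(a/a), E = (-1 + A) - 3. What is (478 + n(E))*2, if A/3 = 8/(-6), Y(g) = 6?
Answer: 1016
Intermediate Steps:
A = -4 (A = 3*(8/(-6)) = 3*(8*(-1/6)) = 3*(-4/3) = -4)
E = -8 (E = (-1 - 4) - 3 = -5 - 3 = -8)
n(a) = 30 (n(a) = 5*6 = 30)
(478 + n(E))*2 = (478 + 30)*2 = 508*2 = 1016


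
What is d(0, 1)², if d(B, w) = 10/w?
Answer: 100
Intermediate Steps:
d(0, 1)² = (10/1)² = (10*1)² = 10² = 100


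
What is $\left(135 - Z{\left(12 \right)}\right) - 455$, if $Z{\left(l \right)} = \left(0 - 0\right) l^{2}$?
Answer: $-320$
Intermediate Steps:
$Z{\left(l \right)} = 0$ ($Z{\left(l \right)} = \left(0 + 0\right) l^{2} = 0 l^{2} = 0$)
$\left(135 - Z{\left(12 \right)}\right) - 455 = \left(135 - 0\right) - 455 = \left(135 + 0\right) - 455 = 135 - 455 = -320$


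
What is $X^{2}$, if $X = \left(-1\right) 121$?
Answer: $14641$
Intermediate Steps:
$X = -121$
$X^{2} = \left(-121\right)^{2} = 14641$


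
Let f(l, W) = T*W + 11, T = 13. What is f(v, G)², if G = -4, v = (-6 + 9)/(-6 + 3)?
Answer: 1681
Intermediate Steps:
v = -1 (v = 3/(-3) = 3*(-⅓) = -1)
f(l, W) = 11 + 13*W (f(l, W) = 13*W + 11 = 11 + 13*W)
f(v, G)² = (11 + 13*(-4))² = (11 - 52)² = (-41)² = 1681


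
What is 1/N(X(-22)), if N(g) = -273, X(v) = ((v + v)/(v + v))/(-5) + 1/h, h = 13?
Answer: -1/273 ≈ -0.0036630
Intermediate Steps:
X(v) = -8/65 (X(v) = ((v + v)/(v + v))/(-5) + 1/13 = ((2*v)/((2*v)))*(-1/5) + 1*(1/13) = ((2*v)*(1/(2*v)))*(-1/5) + 1/13 = 1*(-1/5) + 1/13 = -1/5 + 1/13 = -8/65)
1/N(X(-22)) = 1/(-273) = -1/273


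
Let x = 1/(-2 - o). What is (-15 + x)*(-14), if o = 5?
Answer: 212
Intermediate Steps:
x = -⅐ (x = 1/(-2 - 1*5) = 1/(-2 - 5) = 1/(-7) = -⅐ ≈ -0.14286)
(-15 + x)*(-14) = (-15 - ⅐)*(-14) = -106/7*(-14) = 212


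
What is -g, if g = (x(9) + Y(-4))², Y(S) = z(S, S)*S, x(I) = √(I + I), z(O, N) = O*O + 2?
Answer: -5202 + 432*√2 ≈ -4591.1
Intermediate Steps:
z(O, N) = 2 + O² (z(O, N) = O² + 2 = 2 + O²)
x(I) = √2*√I (x(I) = √(2*I) = √2*√I)
Y(S) = S*(2 + S²) (Y(S) = (2 + S²)*S = S*(2 + S²))
g = (-72 + 3*√2)² (g = (√2*√9 - 4*(2 + (-4)²))² = (√2*3 - 4*(2 + 16))² = (3*√2 - 4*18)² = (3*√2 - 72)² = (-72 + 3*√2)² ≈ 4591.1)
-g = -(5202 - 432*√2) = -5202 + 432*√2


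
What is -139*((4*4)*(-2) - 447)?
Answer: 66581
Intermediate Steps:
-139*((4*4)*(-2) - 447) = -139*(16*(-2) - 447) = -139*(-32 - 447) = -139*(-479) = 66581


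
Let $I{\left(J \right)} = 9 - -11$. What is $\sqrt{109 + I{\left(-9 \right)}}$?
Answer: $\sqrt{129} \approx 11.358$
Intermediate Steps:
$I{\left(J \right)} = 20$ ($I{\left(J \right)} = 9 + 11 = 20$)
$\sqrt{109 + I{\left(-9 \right)}} = \sqrt{109 + 20} = \sqrt{129}$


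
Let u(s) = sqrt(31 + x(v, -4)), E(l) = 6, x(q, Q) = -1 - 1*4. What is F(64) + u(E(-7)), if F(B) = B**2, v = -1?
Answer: 4096 + sqrt(26) ≈ 4101.1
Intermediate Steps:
x(q, Q) = -5 (x(q, Q) = -1 - 4 = -5)
u(s) = sqrt(26) (u(s) = sqrt(31 - 5) = sqrt(26))
F(64) + u(E(-7)) = 64**2 + sqrt(26) = 4096 + sqrt(26)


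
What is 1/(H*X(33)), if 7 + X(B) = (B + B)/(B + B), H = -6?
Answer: 1/36 ≈ 0.027778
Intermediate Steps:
X(B) = -6 (X(B) = -7 + (B + B)/(B + B) = -7 + (2*B)/((2*B)) = -7 + (2*B)*(1/(2*B)) = -7 + 1 = -6)
1/(H*X(33)) = 1/(-6*(-6)) = 1/36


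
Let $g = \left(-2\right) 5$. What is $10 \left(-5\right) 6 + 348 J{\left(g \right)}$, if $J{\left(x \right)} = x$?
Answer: $-3780$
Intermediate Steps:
$g = -10$
$10 \left(-5\right) 6 + 348 J{\left(g \right)} = 10 \left(-5\right) 6 + 348 \left(-10\right) = \left(-50\right) 6 - 3480 = -300 - 3480 = -3780$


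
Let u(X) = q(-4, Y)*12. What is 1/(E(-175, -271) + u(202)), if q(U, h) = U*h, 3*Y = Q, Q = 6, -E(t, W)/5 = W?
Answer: 1/1259 ≈ 0.00079428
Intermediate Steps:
E(t, W) = -5*W
Y = 2 (Y = (⅓)*6 = 2)
u(X) = -96 (u(X) = -4*2*12 = -8*12 = -96)
1/(E(-175, -271) + u(202)) = 1/(-5*(-271) - 96) = 1/(1355 - 96) = 1/1259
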